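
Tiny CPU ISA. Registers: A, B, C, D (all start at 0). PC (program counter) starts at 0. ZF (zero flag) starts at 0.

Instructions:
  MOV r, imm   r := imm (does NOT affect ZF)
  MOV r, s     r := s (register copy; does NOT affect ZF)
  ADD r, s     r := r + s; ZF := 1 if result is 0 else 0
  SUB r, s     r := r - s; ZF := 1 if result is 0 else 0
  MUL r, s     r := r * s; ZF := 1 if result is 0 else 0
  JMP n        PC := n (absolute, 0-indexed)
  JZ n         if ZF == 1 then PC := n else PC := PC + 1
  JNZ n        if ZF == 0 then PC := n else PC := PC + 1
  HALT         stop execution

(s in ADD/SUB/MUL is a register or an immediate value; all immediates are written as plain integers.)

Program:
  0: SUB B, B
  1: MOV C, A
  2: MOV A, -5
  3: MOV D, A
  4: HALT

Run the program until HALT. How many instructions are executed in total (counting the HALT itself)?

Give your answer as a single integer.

Step 1: PC=0 exec 'SUB B, B'. After: A=0 B=0 C=0 D=0 ZF=1 PC=1
Step 2: PC=1 exec 'MOV C, A'. After: A=0 B=0 C=0 D=0 ZF=1 PC=2
Step 3: PC=2 exec 'MOV A, -5'. After: A=-5 B=0 C=0 D=0 ZF=1 PC=3
Step 4: PC=3 exec 'MOV D, A'. After: A=-5 B=0 C=0 D=-5 ZF=1 PC=4
Step 5: PC=4 exec 'HALT'. After: A=-5 B=0 C=0 D=-5 ZF=1 PC=4 HALTED
Total instructions executed: 5

Answer: 5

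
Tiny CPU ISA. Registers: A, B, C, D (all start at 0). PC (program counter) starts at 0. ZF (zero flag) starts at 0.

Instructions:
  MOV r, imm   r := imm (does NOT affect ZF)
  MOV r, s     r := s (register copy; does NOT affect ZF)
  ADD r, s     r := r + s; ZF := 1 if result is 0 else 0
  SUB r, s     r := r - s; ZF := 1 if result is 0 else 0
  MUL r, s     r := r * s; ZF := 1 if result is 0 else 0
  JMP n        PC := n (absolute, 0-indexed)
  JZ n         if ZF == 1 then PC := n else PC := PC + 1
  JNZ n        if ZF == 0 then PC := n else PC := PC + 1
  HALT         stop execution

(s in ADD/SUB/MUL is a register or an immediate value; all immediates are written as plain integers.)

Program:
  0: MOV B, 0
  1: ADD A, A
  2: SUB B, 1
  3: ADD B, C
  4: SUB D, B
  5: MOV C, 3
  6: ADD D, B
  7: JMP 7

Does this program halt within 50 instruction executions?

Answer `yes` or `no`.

Step 1: PC=0 exec 'MOV B, 0'. After: A=0 B=0 C=0 D=0 ZF=0 PC=1
Step 2: PC=1 exec 'ADD A, A'. After: A=0 B=0 C=0 D=0 ZF=1 PC=2
Step 3: PC=2 exec 'SUB B, 1'. After: A=0 B=-1 C=0 D=0 ZF=0 PC=3
Step 4: PC=3 exec 'ADD B, C'. After: A=0 B=-1 C=0 D=0 ZF=0 PC=4
Step 5: PC=4 exec 'SUB D, B'. After: A=0 B=-1 C=0 D=1 ZF=0 PC=5
Step 6: PC=5 exec 'MOV C, 3'. After: A=0 B=-1 C=3 D=1 ZF=0 PC=6
Step 7: PC=6 exec 'ADD D, B'. After: A=0 B=-1 C=3 D=0 ZF=1 PC=7
Step 8: PC=7 exec 'JMP 7'. After: A=0 B=-1 C=3 D=0 ZF=1 PC=7
State after step 8 equals state after step 7: the program is in a cycle of length 1 and will never halt.

Answer: no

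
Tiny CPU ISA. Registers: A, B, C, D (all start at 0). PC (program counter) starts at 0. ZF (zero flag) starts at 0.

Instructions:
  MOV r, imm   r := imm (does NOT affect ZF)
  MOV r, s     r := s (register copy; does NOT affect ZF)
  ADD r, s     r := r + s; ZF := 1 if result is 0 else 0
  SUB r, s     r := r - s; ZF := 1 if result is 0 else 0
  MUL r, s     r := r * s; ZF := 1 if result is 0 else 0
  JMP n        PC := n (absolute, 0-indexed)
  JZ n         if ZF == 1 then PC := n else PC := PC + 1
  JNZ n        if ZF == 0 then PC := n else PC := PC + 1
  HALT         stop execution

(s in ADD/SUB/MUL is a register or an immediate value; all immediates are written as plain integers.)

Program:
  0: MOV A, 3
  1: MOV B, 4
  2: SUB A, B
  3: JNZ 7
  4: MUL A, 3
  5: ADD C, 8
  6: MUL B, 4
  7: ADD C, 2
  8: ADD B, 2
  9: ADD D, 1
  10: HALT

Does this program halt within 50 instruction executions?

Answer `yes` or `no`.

Step 1: PC=0 exec 'MOV A, 3'. After: A=3 B=0 C=0 D=0 ZF=0 PC=1
Step 2: PC=1 exec 'MOV B, 4'. After: A=3 B=4 C=0 D=0 ZF=0 PC=2
Step 3: PC=2 exec 'SUB A, B'. After: A=-1 B=4 C=0 D=0 ZF=0 PC=3
Step 4: PC=3 exec 'JNZ 7'. After: A=-1 B=4 C=0 D=0 ZF=0 PC=7
Step 5: PC=7 exec 'ADD C, 2'. After: A=-1 B=4 C=2 D=0 ZF=0 PC=8
Step 6: PC=8 exec 'ADD B, 2'. After: A=-1 B=6 C=2 D=0 ZF=0 PC=9
Step 7: PC=9 exec 'ADD D, 1'. After: A=-1 B=6 C=2 D=1 ZF=0 PC=10
Step 8: PC=10 exec 'HALT'. After: A=-1 B=6 C=2 D=1 ZF=0 PC=10 HALTED

Answer: yes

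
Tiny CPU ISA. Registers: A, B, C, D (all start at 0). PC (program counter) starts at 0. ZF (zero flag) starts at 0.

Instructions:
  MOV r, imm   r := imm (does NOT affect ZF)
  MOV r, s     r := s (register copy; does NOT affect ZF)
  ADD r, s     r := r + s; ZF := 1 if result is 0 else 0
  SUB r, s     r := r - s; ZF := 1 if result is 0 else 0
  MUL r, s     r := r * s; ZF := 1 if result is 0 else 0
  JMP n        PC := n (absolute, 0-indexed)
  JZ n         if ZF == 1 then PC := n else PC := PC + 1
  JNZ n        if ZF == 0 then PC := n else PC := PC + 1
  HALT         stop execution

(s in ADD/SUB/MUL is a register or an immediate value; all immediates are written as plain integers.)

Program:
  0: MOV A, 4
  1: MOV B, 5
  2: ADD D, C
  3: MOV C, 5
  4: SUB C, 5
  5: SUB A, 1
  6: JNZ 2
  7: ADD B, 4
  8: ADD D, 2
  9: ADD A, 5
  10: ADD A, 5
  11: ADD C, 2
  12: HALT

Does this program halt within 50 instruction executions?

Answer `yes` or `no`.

Answer: yes

Derivation:
Step 1: PC=0 exec 'MOV A, 4'. After: A=4 B=0 C=0 D=0 ZF=0 PC=1
Step 2: PC=1 exec 'MOV B, 5'. After: A=4 B=5 C=0 D=0 ZF=0 PC=2
Step 3: PC=2 exec 'ADD D, C'. After: A=4 B=5 C=0 D=0 ZF=1 PC=3
Step 4: PC=3 exec 'MOV C, 5'. After: A=4 B=5 C=5 D=0 ZF=1 PC=4
Step 5: PC=4 exec 'SUB C, 5'. After: A=4 B=5 C=0 D=0 ZF=1 PC=5
Step 6: PC=5 exec 'SUB A, 1'. After: A=3 B=5 C=0 D=0 ZF=0 PC=6
Step 7: PC=6 exec 'JNZ 2'. After: A=3 B=5 C=0 D=0 ZF=0 PC=2
Step 8: PC=2 exec 'ADD D, C'. After: A=3 B=5 C=0 D=0 ZF=1 PC=3
Step 9: PC=3 exec 'MOV C, 5'. After: A=3 B=5 C=5 D=0 ZF=1 PC=4
Step 10: PC=4 exec 'SUB C, 5'. After: A=3 B=5 C=0 D=0 ZF=1 PC=5
Step 11: PC=5 exec 'SUB A, 1'. After: A=2 B=5 C=0 D=0 ZF=0 PC=6
Step 12: PC=6 exec 'JNZ 2'. After: A=2 B=5 C=0 D=0 ZF=0 PC=2
Step 13: PC=2 exec 'ADD D, C'. After: A=2 B=5 C=0 D=0 ZF=1 PC=3
Step 14: PC=3 exec 'MOV C, 5'. After: A=2 B=5 C=5 D=0 ZF=1 PC=4
Step 15: PC=4 exec 'SUB C, 5'. After: A=2 B=5 C=0 D=0 ZF=1 PC=5
Step 16: PC=5 exec 'SUB A, 1'. After: A=1 B=5 C=0 D=0 ZF=0 PC=6
Step 17: PC=6 exec 'JNZ 2'. After: A=1 B=5 C=0 D=0 ZF=0 PC=2
Step 18: PC=2 exec 'ADD D, C'. After: A=1 B=5 C=0 D=0 ZF=1 PC=3
Step 19: PC=3 exec 'MOV C, 5'. After: A=1 B=5 C=5 D=0 ZF=1 PC=4
Step 20: PC=4 exec 'SUB C, 5'. After: A=1 B=5 C=0 D=0 ZF=1 PC=5
Step 21: PC=5 exec 'SUB A, 1'. After: A=0 B=5 C=0 D=0 ZF=1 PC=6
Step 22: PC=6 exec 'JNZ 2'. After: A=0 B=5 C=0 D=0 ZF=1 PC=7
Step 23: PC=7 exec 'ADD B, 4'. After: A=0 B=9 C=0 D=0 ZF=0 PC=8
Step 24: PC=8 exec 'ADD D, 2'. After: A=0 B=9 C=0 D=2 ZF=0 PC=9
Step 25: PC=9 exec 'ADD A, 5'. After: A=5 B=9 C=0 D=2 ZF=0 PC=10
Step 26: PC=10 exec 'ADD A, 5'. After: A=10 B=9 C=0 D=2 ZF=0 PC=11
Step 27: PC=11 exec 'ADD C, 2'. After: A=10 B=9 C=2 D=2 ZF=0 PC=12
Step 28: PC=12 exec 'HALT'. After: A=10 B=9 C=2 D=2 ZF=0 PC=12 HALTED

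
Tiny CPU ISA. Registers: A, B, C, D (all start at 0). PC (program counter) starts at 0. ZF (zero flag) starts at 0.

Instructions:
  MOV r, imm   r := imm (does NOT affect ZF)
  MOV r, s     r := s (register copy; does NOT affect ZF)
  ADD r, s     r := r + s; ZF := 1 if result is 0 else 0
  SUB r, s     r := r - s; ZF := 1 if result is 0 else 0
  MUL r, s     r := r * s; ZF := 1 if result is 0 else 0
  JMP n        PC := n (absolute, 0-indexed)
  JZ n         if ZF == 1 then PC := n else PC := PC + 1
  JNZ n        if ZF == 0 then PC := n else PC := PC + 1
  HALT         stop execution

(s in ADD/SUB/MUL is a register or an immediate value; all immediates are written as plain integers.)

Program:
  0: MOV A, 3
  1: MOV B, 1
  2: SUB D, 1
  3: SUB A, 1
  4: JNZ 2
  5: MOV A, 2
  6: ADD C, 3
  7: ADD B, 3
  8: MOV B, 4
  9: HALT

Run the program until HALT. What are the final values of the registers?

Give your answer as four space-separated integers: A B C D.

Step 1: PC=0 exec 'MOV A, 3'. After: A=3 B=0 C=0 D=0 ZF=0 PC=1
Step 2: PC=1 exec 'MOV B, 1'. After: A=3 B=1 C=0 D=0 ZF=0 PC=2
Step 3: PC=2 exec 'SUB D, 1'. After: A=3 B=1 C=0 D=-1 ZF=0 PC=3
Step 4: PC=3 exec 'SUB A, 1'. After: A=2 B=1 C=0 D=-1 ZF=0 PC=4
Step 5: PC=4 exec 'JNZ 2'. After: A=2 B=1 C=0 D=-1 ZF=0 PC=2
Step 6: PC=2 exec 'SUB D, 1'. After: A=2 B=1 C=0 D=-2 ZF=0 PC=3
Step 7: PC=3 exec 'SUB A, 1'. After: A=1 B=1 C=0 D=-2 ZF=0 PC=4
Step 8: PC=4 exec 'JNZ 2'. After: A=1 B=1 C=0 D=-2 ZF=0 PC=2
Step 9: PC=2 exec 'SUB D, 1'. After: A=1 B=1 C=0 D=-3 ZF=0 PC=3
Step 10: PC=3 exec 'SUB A, 1'. After: A=0 B=1 C=0 D=-3 ZF=1 PC=4
Step 11: PC=4 exec 'JNZ 2'. After: A=0 B=1 C=0 D=-3 ZF=1 PC=5
Step 12: PC=5 exec 'MOV A, 2'. After: A=2 B=1 C=0 D=-3 ZF=1 PC=6
Step 13: PC=6 exec 'ADD C, 3'. After: A=2 B=1 C=3 D=-3 ZF=0 PC=7
Step 14: PC=7 exec 'ADD B, 3'. After: A=2 B=4 C=3 D=-3 ZF=0 PC=8
Step 15: PC=8 exec 'MOV B, 4'. After: A=2 B=4 C=3 D=-3 ZF=0 PC=9
Step 16: PC=9 exec 'HALT'. After: A=2 B=4 C=3 D=-3 ZF=0 PC=9 HALTED

Answer: 2 4 3 -3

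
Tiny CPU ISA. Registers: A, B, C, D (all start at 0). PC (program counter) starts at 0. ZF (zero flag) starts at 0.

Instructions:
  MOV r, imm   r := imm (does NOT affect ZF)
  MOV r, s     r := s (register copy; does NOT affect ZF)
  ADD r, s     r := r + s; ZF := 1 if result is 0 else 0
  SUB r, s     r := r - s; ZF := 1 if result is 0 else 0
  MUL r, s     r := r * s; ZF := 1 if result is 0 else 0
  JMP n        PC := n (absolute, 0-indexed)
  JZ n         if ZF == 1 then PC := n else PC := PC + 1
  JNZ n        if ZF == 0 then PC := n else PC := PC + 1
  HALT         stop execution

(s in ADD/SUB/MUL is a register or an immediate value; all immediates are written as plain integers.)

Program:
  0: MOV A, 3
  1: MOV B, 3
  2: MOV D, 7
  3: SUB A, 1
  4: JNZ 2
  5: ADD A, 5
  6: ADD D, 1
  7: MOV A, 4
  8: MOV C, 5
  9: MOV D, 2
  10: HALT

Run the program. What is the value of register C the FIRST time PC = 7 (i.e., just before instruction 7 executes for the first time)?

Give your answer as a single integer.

Step 1: PC=0 exec 'MOV A, 3'. After: A=3 B=0 C=0 D=0 ZF=0 PC=1
Step 2: PC=1 exec 'MOV B, 3'. After: A=3 B=3 C=0 D=0 ZF=0 PC=2
Step 3: PC=2 exec 'MOV D, 7'. After: A=3 B=3 C=0 D=7 ZF=0 PC=3
Step 4: PC=3 exec 'SUB A, 1'. After: A=2 B=3 C=0 D=7 ZF=0 PC=4
Step 5: PC=4 exec 'JNZ 2'. After: A=2 B=3 C=0 D=7 ZF=0 PC=2
Step 6: PC=2 exec 'MOV D, 7'. After: A=2 B=3 C=0 D=7 ZF=0 PC=3
Step 7: PC=3 exec 'SUB A, 1'. After: A=1 B=3 C=0 D=7 ZF=0 PC=4
Step 8: PC=4 exec 'JNZ 2'. After: A=1 B=3 C=0 D=7 ZF=0 PC=2
Step 9: PC=2 exec 'MOV D, 7'. After: A=1 B=3 C=0 D=7 ZF=0 PC=3
Step 10: PC=3 exec 'SUB A, 1'. After: A=0 B=3 C=0 D=7 ZF=1 PC=4
Step 11: PC=4 exec 'JNZ 2'. After: A=0 B=3 C=0 D=7 ZF=1 PC=5
Step 12: PC=5 exec 'ADD A, 5'. After: A=5 B=3 C=0 D=7 ZF=0 PC=6
Step 13: PC=6 exec 'ADD D, 1'. After: A=5 B=3 C=0 D=8 ZF=0 PC=7
First time PC=7: C=0

0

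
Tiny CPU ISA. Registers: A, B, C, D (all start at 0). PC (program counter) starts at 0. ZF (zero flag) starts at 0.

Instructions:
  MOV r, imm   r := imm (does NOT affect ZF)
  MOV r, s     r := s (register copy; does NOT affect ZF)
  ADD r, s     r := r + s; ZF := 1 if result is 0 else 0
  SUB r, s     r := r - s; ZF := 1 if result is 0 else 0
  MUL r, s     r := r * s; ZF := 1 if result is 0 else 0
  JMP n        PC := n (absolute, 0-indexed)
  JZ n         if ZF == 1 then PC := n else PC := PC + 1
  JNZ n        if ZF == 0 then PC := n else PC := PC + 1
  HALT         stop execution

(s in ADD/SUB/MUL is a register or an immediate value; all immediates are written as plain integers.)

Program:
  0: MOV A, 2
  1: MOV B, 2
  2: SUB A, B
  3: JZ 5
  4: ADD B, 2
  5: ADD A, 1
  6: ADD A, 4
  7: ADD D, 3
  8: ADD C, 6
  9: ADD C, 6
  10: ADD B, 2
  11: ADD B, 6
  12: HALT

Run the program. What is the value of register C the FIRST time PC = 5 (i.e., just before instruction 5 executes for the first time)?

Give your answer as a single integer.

Step 1: PC=0 exec 'MOV A, 2'. After: A=2 B=0 C=0 D=0 ZF=0 PC=1
Step 2: PC=1 exec 'MOV B, 2'. After: A=2 B=2 C=0 D=0 ZF=0 PC=2
Step 3: PC=2 exec 'SUB A, B'. After: A=0 B=2 C=0 D=0 ZF=1 PC=3
Step 4: PC=3 exec 'JZ 5'. After: A=0 B=2 C=0 D=0 ZF=1 PC=5
First time PC=5: C=0

0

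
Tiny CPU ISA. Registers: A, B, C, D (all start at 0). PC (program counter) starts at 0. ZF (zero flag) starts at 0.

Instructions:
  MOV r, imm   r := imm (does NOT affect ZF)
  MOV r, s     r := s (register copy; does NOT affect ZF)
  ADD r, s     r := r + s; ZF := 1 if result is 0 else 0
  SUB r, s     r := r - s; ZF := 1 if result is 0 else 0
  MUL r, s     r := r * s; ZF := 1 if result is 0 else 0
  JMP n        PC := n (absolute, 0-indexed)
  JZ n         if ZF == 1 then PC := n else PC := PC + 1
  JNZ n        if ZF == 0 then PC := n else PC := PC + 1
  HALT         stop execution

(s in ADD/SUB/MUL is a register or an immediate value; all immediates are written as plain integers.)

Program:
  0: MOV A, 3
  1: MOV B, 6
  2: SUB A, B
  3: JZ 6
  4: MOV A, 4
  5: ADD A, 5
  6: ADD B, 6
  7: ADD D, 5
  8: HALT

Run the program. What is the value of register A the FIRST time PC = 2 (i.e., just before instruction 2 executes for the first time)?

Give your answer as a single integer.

Step 1: PC=0 exec 'MOV A, 3'. After: A=3 B=0 C=0 D=0 ZF=0 PC=1
Step 2: PC=1 exec 'MOV B, 6'. After: A=3 B=6 C=0 D=0 ZF=0 PC=2
First time PC=2: A=3

3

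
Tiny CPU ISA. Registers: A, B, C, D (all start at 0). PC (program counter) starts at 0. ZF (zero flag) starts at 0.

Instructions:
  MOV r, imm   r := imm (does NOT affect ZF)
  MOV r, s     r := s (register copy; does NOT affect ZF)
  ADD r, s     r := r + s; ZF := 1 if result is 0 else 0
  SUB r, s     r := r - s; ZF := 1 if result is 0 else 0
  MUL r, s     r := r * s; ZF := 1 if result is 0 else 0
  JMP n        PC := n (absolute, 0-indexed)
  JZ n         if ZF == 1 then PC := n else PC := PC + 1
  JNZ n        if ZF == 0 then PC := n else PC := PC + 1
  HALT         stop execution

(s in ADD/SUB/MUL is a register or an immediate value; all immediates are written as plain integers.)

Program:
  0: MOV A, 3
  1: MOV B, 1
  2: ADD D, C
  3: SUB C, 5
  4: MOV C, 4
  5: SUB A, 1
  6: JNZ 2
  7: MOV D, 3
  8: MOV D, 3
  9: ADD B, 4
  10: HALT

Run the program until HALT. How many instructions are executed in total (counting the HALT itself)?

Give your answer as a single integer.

Step 1: PC=0 exec 'MOV A, 3'. After: A=3 B=0 C=0 D=0 ZF=0 PC=1
Step 2: PC=1 exec 'MOV B, 1'. After: A=3 B=1 C=0 D=0 ZF=0 PC=2
Step 3: PC=2 exec 'ADD D, C'. After: A=3 B=1 C=0 D=0 ZF=1 PC=3
Step 4: PC=3 exec 'SUB C, 5'. After: A=3 B=1 C=-5 D=0 ZF=0 PC=4
Step 5: PC=4 exec 'MOV C, 4'. After: A=3 B=1 C=4 D=0 ZF=0 PC=5
Step 6: PC=5 exec 'SUB A, 1'. After: A=2 B=1 C=4 D=0 ZF=0 PC=6
Step 7: PC=6 exec 'JNZ 2'. After: A=2 B=1 C=4 D=0 ZF=0 PC=2
Step 8: PC=2 exec 'ADD D, C'. After: A=2 B=1 C=4 D=4 ZF=0 PC=3
Step 9: PC=3 exec 'SUB C, 5'. After: A=2 B=1 C=-1 D=4 ZF=0 PC=4
Step 10: PC=4 exec 'MOV C, 4'. After: A=2 B=1 C=4 D=4 ZF=0 PC=5
Step 11: PC=5 exec 'SUB A, 1'. After: A=1 B=1 C=4 D=4 ZF=0 PC=6
Step 12: PC=6 exec 'JNZ 2'. After: A=1 B=1 C=4 D=4 ZF=0 PC=2
Step 13: PC=2 exec 'ADD D, C'. After: A=1 B=1 C=4 D=8 ZF=0 PC=3
Step 14: PC=3 exec 'SUB C, 5'. After: A=1 B=1 C=-1 D=8 ZF=0 PC=4
Step 15: PC=4 exec 'MOV C, 4'. After: A=1 B=1 C=4 D=8 ZF=0 PC=5
Step 16: PC=5 exec 'SUB A, 1'. After: A=0 B=1 C=4 D=8 ZF=1 PC=6
Step 17: PC=6 exec 'JNZ 2'. After: A=0 B=1 C=4 D=8 ZF=1 PC=7
Step 18: PC=7 exec 'MOV D, 3'. After: A=0 B=1 C=4 D=3 ZF=1 PC=8
Step 19: PC=8 exec 'MOV D, 3'. After: A=0 B=1 C=4 D=3 ZF=1 PC=9
Step 20: PC=9 exec 'ADD B, 4'. After: A=0 B=5 C=4 D=3 ZF=0 PC=10
Step 21: PC=10 exec 'HALT'. After: A=0 B=5 C=4 D=3 ZF=0 PC=10 HALTED
Total instructions executed: 21

Answer: 21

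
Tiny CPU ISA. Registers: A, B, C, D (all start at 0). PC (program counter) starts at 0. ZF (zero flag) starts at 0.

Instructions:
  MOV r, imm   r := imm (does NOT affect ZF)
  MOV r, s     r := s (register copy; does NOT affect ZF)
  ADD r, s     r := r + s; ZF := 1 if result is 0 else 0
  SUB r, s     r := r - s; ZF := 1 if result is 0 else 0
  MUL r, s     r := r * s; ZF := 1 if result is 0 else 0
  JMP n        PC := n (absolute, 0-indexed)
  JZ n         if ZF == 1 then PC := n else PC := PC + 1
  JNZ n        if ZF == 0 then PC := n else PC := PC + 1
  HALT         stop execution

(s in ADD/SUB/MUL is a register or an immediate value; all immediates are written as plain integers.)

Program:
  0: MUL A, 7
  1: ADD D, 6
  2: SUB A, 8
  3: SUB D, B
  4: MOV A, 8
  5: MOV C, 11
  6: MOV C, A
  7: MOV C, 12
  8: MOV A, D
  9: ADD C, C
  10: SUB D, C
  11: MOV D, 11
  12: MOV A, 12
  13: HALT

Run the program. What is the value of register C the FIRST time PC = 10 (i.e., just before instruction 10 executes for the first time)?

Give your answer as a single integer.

Step 1: PC=0 exec 'MUL A, 7'. After: A=0 B=0 C=0 D=0 ZF=1 PC=1
Step 2: PC=1 exec 'ADD D, 6'. After: A=0 B=0 C=0 D=6 ZF=0 PC=2
Step 3: PC=2 exec 'SUB A, 8'. After: A=-8 B=0 C=0 D=6 ZF=0 PC=3
Step 4: PC=3 exec 'SUB D, B'. After: A=-8 B=0 C=0 D=6 ZF=0 PC=4
Step 5: PC=4 exec 'MOV A, 8'. After: A=8 B=0 C=0 D=6 ZF=0 PC=5
Step 6: PC=5 exec 'MOV C, 11'. After: A=8 B=0 C=11 D=6 ZF=0 PC=6
Step 7: PC=6 exec 'MOV C, A'. After: A=8 B=0 C=8 D=6 ZF=0 PC=7
Step 8: PC=7 exec 'MOV C, 12'. After: A=8 B=0 C=12 D=6 ZF=0 PC=8
Step 9: PC=8 exec 'MOV A, D'. After: A=6 B=0 C=12 D=6 ZF=0 PC=9
Step 10: PC=9 exec 'ADD C, C'. After: A=6 B=0 C=24 D=6 ZF=0 PC=10
First time PC=10: C=24

24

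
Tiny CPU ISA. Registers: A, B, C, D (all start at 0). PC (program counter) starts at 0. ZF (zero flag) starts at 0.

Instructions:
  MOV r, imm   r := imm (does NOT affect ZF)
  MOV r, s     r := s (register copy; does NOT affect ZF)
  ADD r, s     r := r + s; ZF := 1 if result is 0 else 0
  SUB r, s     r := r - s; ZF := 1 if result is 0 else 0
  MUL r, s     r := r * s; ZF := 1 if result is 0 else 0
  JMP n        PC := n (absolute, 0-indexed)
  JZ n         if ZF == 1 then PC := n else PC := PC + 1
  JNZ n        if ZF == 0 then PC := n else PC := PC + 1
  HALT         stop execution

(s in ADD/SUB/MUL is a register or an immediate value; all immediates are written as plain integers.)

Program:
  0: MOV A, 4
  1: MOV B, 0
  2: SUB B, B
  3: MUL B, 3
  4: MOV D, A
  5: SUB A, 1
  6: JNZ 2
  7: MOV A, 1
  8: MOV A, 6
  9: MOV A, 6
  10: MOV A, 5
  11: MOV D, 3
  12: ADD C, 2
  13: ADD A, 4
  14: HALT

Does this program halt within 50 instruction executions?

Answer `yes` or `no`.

Answer: yes

Derivation:
Step 1: PC=0 exec 'MOV A, 4'. After: A=4 B=0 C=0 D=0 ZF=0 PC=1
Step 2: PC=1 exec 'MOV B, 0'. After: A=4 B=0 C=0 D=0 ZF=0 PC=2
Step 3: PC=2 exec 'SUB B, B'. After: A=4 B=0 C=0 D=0 ZF=1 PC=3
Step 4: PC=3 exec 'MUL B, 3'. After: A=4 B=0 C=0 D=0 ZF=1 PC=4
Step 5: PC=4 exec 'MOV D, A'. After: A=4 B=0 C=0 D=4 ZF=1 PC=5
Step 6: PC=5 exec 'SUB A, 1'. After: A=3 B=0 C=0 D=4 ZF=0 PC=6
Step 7: PC=6 exec 'JNZ 2'. After: A=3 B=0 C=0 D=4 ZF=0 PC=2
Step 8: PC=2 exec 'SUB B, B'. After: A=3 B=0 C=0 D=4 ZF=1 PC=3
Step 9: PC=3 exec 'MUL B, 3'. After: A=3 B=0 C=0 D=4 ZF=1 PC=4
Step 10: PC=4 exec 'MOV D, A'. After: A=3 B=0 C=0 D=3 ZF=1 PC=5
Step 11: PC=5 exec 'SUB A, 1'. After: A=2 B=0 C=0 D=3 ZF=0 PC=6
Step 12: PC=6 exec 'JNZ 2'. After: A=2 B=0 C=0 D=3 ZF=0 PC=2
Step 13: PC=2 exec 'SUB B, B'. After: A=2 B=0 C=0 D=3 ZF=1 PC=3
Step 14: PC=3 exec 'MUL B, 3'. After: A=2 B=0 C=0 D=3 ZF=1 PC=4
Step 15: PC=4 exec 'MOV D, A'. After: A=2 B=0 C=0 D=2 ZF=1 PC=5
Step 16: PC=5 exec 'SUB A, 1'. After: A=1 B=0 C=0 D=2 ZF=0 PC=6
Step 17: PC=6 exec 'JNZ 2'. After: A=1 B=0 C=0 D=2 ZF=0 PC=2
Step 18: PC=2 exec 'SUB B, B'. After: A=1 B=0 C=0 D=2 ZF=1 PC=3
Step 19: PC=3 exec 'MUL B, 3'. After: A=1 B=0 C=0 D=2 ZF=1 PC=4
Step 20: PC=4 exec 'MOV D, A'. After: A=1 B=0 C=0 D=1 ZF=1 PC=5
Step 21: PC=5 exec 'SUB A, 1'. After: A=0 B=0 C=0 D=1 ZF=1 PC=6
Step 22: PC=6 exec 'JNZ 2'. After: A=0 B=0 C=0 D=1 ZF=1 PC=7
Step 23: PC=7 exec 'MOV A, 1'. After: A=1 B=0 C=0 D=1 ZF=1 PC=8
Step 24: PC=8 exec 'MOV A, 6'. After: A=6 B=0 C=0 D=1 ZF=1 PC=9
Step 25: PC=9 exec 'MOV A, 6'. After: A=6 B=0 C=0 D=1 ZF=1 PC=10
Step 26: PC=10 exec 'MOV A, 5'. After: A=5 B=0 C=0 D=1 ZF=1 PC=11
Step 27: PC=11 exec 'MOV D, 3'. After: A=5 B=0 C=0 D=3 ZF=1 PC=12
Step 28: PC=12 exec 'ADD C, 2'. After: A=5 B=0 C=2 D=3 ZF=0 PC=13
Step 29: PC=13 exec 'ADD A, 4'. After: A=9 B=0 C=2 D=3 ZF=0 PC=14
Step 30: PC=14 exec 'HALT'. After: A=9 B=0 C=2 D=3 ZF=0 PC=14 HALTED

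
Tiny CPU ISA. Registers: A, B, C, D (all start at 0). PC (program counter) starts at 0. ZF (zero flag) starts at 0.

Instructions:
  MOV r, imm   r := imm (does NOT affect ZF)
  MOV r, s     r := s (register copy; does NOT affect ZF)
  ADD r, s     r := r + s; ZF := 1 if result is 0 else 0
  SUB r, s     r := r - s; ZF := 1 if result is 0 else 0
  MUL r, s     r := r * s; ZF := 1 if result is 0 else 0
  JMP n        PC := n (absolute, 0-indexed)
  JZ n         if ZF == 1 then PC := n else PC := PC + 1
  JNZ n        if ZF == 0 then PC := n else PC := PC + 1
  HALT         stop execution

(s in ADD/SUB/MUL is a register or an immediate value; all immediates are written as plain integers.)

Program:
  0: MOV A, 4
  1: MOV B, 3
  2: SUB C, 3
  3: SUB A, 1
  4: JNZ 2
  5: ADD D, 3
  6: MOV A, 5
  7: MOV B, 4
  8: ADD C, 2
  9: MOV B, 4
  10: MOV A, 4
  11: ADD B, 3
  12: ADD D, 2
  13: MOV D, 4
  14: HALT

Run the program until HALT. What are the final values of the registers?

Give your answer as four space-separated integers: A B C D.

Step 1: PC=0 exec 'MOV A, 4'. After: A=4 B=0 C=0 D=0 ZF=0 PC=1
Step 2: PC=1 exec 'MOV B, 3'. After: A=4 B=3 C=0 D=0 ZF=0 PC=2
Step 3: PC=2 exec 'SUB C, 3'. After: A=4 B=3 C=-3 D=0 ZF=0 PC=3
Step 4: PC=3 exec 'SUB A, 1'. After: A=3 B=3 C=-3 D=0 ZF=0 PC=4
Step 5: PC=4 exec 'JNZ 2'. After: A=3 B=3 C=-3 D=0 ZF=0 PC=2
Step 6: PC=2 exec 'SUB C, 3'. After: A=3 B=3 C=-6 D=0 ZF=0 PC=3
Step 7: PC=3 exec 'SUB A, 1'. After: A=2 B=3 C=-6 D=0 ZF=0 PC=4
Step 8: PC=4 exec 'JNZ 2'. After: A=2 B=3 C=-6 D=0 ZF=0 PC=2
Step 9: PC=2 exec 'SUB C, 3'. After: A=2 B=3 C=-9 D=0 ZF=0 PC=3
Step 10: PC=3 exec 'SUB A, 1'. After: A=1 B=3 C=-9 D=0 ZF=0 PC=4
Step 11: PC=4 exec 'JNZ 2'. After: A=1 B=3 C=-9 D=0 ZF=0 PC=2
Step 12: PC=2 exec 'SUB C, 3'. After: A=1 B=3 C=-12 D=0 ZF=0 PC=3
Step 13: PC=3 exec 'SUB A, 1'. After: A=0 B=3 C=-12 D=0 ZF=1 PC=4
Step 14: PC=4 exec 'JNZ 2'. After: A=0 B=3 C=-12 D=0 ZF=1 PC=5
Step 15: PC=5 exec 'ADD D, 3'. After: A=0 B=3 C=-12 D=3 ZF=0 PC=6
Step 16: PC=6 exec 'MOV A, 5'. After: A=5 B=3 C=-12 D=3 ZF=0 PC=7
Step 17: PC=7 exec 'MOV B, 4'. After: A=5 B=4 C=-12 D=3 ZF=0 PC=8
Step 18: PC=8 exec 'ADD C, 2'. After: A=5 B=4 C=-10 D=3 ZF=0 PC=9
Step 19: PC=9 exec 'MOV B, 4'. After: A=5 B=4 C=-10 D=3 ZF=0 PC=10
Step 20: PC=10 exec 'MOV A, 4'. After: A=4 B=4 C=-10 D=3 ZF=0 PC=11
Step 21: PC=11 exec 'ADD B, 3'. After: A=4 B=7 C=-10 D=3 ZF=0 PC=12
Step 22: PC=12 exec 'ADD D, 2'. After: A=4 B=7 C=-10 D=5 ZF=0 PC=13
Step 23: PC=13 exec 'MOV D, 4'. After: A=4 B=7 C=-10 D=4 ZF=0 PC=14
Step 24: PC=14 exec 'HALT'. After: A=4 B=7 C=-10 D=4 ZF=0 PC=14 HALTED

Answer: 4 7 -10 4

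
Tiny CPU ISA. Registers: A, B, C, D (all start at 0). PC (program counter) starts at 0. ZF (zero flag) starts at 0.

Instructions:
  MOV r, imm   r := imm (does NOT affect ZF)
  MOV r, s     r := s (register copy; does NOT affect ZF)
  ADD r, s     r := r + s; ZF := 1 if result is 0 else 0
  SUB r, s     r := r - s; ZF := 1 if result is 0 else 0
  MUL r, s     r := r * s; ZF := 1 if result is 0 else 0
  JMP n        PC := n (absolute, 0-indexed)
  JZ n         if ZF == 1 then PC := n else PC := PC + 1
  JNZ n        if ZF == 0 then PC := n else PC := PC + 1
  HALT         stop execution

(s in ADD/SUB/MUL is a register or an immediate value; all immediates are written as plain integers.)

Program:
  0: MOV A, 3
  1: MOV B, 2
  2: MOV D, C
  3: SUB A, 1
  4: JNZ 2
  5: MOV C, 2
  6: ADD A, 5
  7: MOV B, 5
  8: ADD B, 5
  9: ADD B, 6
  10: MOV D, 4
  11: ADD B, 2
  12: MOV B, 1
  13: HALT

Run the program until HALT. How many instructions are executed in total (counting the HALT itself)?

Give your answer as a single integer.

Answer: 20

Derivation:
Step 1: PC=0 exec 'MOV A, 3'. After: A=3 B=0 C=0 D=0 ZF=0 PC=1
Step 2: PC=1 exec 'MOV B, 2'. After: A=3 B=2 C=0 D=0 ZF=0 PC=2
Step 3: PC=2 exec 'MOV D, C'. After: A=3 B=2 C=0 D=0 ZF=0 PC=3
Step 4: PC=3 exec 'SUB A, 1'. After: A=2 B=2 C=0 D=0 ZF=0 PC=4
Step 5: PC=4 exec 'JNZ 2'. After: A=2 B=2 C=0 D=0 ZF=0 PC=2
Step 6: PC=2 exec 'MOV D, C'. After: A=2 B=2 C=0 D=0 ZF=0 PC=3
Step 7: PC=3 exec 'SUB A, 1'. After: A=1 B=2 C=0 D=0 ZF=0 PC=4
Step 8: PC=4 exec 'JNZ 2'. After: A=1 B=2 C=0 D=0 ZF=0 PC=2
Step 9: PC=2 exec 'MOV D, C'. After: A=1 B=2 C=0 D=0 ZF=0 PC=3
Step 10: PC=3 exec 'SUB A, 1'. After: A=0 B=2 C=0 D=0 ZF=1 PC=4
Step 11: PC=4 exec 'JNZ 2'. After: A=0 B=2 C=0 D=0 ZF=1 PC=5
Step 12: PC=5 exec 'MOV C, 2'. After: A=0 B=2 C=2 D=0 ZF=1 PC=6
Step 13: PC=6 exec 'ADD A, 5'. After: A=5 B=2 C=2 D=0 ZF=0 PC=7
Step 14: PC=7 exec 'MOV B, 5'. After: A=5 B=5 C=2 D=0 ZF=0 PC=8
Step 15: PC=8 exec 'ADD B, 5'. After: A=5 B=10 C=2 D=0 ZF=0 PC=9
Step 16: PC=9 exec 'ADD B, 6'. After: A=5 B=16 C=2 D=0 ZF=0 PC=10
Step 17: PC=10 exec 'MOV D, 4'. After: A=5 B=16 C=2 D=4 ZF=0 PC=11
Step 18: PC=11 exec 'ADD B, 2'. After: A=5 B=18 C=2 D=4 ZF=0 PC=12
Step 19: PC=12 exec 'MOV B, 1'. After: A=5 B=1 C=2 D=4 ZF=0 PC=13
Step 20: PC=13 exec 'HALT'. After: A=5 B=1 C=2 D=4 ZF=0 PC=13 HALTED
Total instructions executed: 20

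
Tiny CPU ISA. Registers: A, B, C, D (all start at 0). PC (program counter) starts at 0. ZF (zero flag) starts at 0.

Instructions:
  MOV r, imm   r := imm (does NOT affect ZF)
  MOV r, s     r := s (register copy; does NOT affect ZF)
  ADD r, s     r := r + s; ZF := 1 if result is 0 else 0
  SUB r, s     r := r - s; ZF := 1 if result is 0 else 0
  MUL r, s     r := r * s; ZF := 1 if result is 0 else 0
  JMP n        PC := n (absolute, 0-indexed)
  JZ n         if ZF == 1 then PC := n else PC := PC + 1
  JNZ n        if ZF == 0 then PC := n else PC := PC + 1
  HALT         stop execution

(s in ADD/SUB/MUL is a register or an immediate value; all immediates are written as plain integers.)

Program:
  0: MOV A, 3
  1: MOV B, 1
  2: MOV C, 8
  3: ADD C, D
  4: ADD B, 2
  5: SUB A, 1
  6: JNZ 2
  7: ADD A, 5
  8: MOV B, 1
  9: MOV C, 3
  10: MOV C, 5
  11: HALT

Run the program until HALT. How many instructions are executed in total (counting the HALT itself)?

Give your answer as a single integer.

Step 1: PC=0 exec 'MOV A, 3'. After: A=3 B=0 C=0 D=0 ZF=0 PC=1
Step 2: PC=1 exec 'MOV B, 1'. After: A=3 B=1 C=0 D=0 ZF=0 PC=2
Step 3: PC=2 exec 'MOV C, 8'. After: A=3 B=1 C=8 D=0 ZF=0 PC=3
Step 4: PC=3 exec 'ADD C, D'. After: A=3 B=1 C=8 D=0 ZF=0 PC=4
Step 5: PC=4 exec 'ADD B, 2'. After: A=3 B=3 C=8 D=0 ZF=0 PC=5
Step 6: PC=5 exec 'SUB A, 1'. After: A=2 B=3 C=8 D=0 ZF=0 PC=6
Step 7: PC=6 exec 'JNZ 2'. After: A=2 B=3 C=8 D=0 ZF=0 PC=2
Step 8: PC=2 exec 'MOV C, 8'. After: A=2 B=3 C=8 D=0 ZF=0 PC=3
Step 9: PC=3 exec 'ADD C, D'. After: A=2 B=3 C=8 D=0 ZF=0 PC=4
Step 10: PC=4 exec 'ADD B, 2'. After: A=2 B=5 C=8 D=0 ZF=0 PC=5
Step 11: PC=5 exec 'SUB A, 1'. After: A=1 B=5 C=8 D=0 ZF=0 PC=6
Step 12: PC=6 exec 'JNZ 2'. After: A=1 B=5 C=8 D=0 ZF=0 PC=2
Step 13: PC=2 exec 'MOV C, 8'. After: A=1 B=5 C=8 D=0 ZF=0 PC=3
Step 14: PC=3 exec 'ADD C, D'. After: A=1 B=5 C=8 D=0 ZF=0 PC=4
Step 15: PC=4 exec 'ADD B, 2'. After: A=1 B=7 C=8 D=0 ZF=0 PC=5
Step 16: PC=5 exec 'SUB A, 1'. After: A=0 B=7 C=8 D=0 ZF=1 PC=6
Step 17: PC=6 exec 'JNZ 2'. After: A=0 B=7 C=8 D=0 ZF=1 PC=7
Step 18: PC=7 exec 'ADD A, 5'. After: A=5 B=7 C=8 D=0 ZF=0 PC=8
Step 19: PC=8 exec 'MOV B, 1'. After: A=5 B=1 C=8 D=0 ZF=0 PC=9
Step 20: PC=9 exec 'MOV C, 3'. After: A=5 B=1 C=3 D=0 ZF=0 PC=10
Step 21: PC=10 exec 'MOV C, 5'. After: A=5 B=1 C=5 D=0 ZF=0 PC=11
Step 22: PC=11 exec 'HALT'. After: A=5 B=1 C=5 D=0 ZF=0 PC=11 HALTED
Total instructions executed: 22

Answer: 22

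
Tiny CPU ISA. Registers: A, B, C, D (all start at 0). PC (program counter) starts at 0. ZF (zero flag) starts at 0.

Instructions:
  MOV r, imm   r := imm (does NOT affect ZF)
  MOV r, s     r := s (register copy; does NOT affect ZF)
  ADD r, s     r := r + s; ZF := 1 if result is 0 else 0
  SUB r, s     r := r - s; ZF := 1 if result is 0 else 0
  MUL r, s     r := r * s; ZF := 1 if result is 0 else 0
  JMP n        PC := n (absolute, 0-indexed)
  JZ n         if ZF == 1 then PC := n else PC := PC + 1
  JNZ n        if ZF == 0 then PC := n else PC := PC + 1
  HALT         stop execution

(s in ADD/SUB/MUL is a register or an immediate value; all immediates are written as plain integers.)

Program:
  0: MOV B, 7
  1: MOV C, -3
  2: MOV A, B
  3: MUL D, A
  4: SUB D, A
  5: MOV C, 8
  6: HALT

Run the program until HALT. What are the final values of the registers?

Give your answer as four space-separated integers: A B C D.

Step 1: PC=0 exec 'MOV B, 7'. After: A=0 B=7 C=0 D=0 ZF=0 PC=1
Step 2: PC=1 exec 'MOV C, -3'. After: A=0 B=7 C=-3 D=0 ZF=0 PC=2
Step 3: PC=2 exec 'MOV A, B'. After: A=7 B=7 C=-3 D=0 ZF=0 PC=3
Step 4: PC=3 exec 'MUL D, A'. After: A=7 B=7 C=-3 D=0 ZF=1 PC=4
Step 5: PC=4 exec 'SUB D, A'. After: A=7 B=7 C=-3 D=-7 ZF=0 PC=5
Step 6: PC=5 exec 'MOV C, 8'. After: A=7 B=7 C=8 D=-7 ZF=0 PC=6
Step 7: PC=6 exec 'HALT'. After: A=7 B=7 C=8 D=-7 ZF=0 PC=6 HALTED

Answer: 7 7 8 -7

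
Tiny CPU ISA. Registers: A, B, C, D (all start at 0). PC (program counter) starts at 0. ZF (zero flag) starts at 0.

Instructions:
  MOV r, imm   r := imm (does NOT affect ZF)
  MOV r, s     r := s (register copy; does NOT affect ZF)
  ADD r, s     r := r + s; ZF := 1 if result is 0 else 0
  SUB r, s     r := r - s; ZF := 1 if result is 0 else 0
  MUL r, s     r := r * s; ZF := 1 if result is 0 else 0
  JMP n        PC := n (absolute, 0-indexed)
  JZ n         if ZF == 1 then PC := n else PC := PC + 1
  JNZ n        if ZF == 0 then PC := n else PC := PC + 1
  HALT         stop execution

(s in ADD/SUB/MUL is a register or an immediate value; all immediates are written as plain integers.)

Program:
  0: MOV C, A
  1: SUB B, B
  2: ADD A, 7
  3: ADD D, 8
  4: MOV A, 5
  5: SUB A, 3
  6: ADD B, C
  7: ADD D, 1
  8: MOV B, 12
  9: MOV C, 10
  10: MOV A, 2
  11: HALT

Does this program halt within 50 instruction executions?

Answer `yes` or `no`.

Step 1: PC=0 exec 'MOV C, A'. After: A=0 B=0 C=0 D=0 ZF=0 PC=1
Step 2: PC=1 exec 'SUB B, B'. After: A=0 B=0 C=0 D=0 ZF=1 PC=2
Step 3: PC=2 exec 'ADD A, 7'. After: A=7 B=0 C=0 D=0 ZF=0 PC=3
Step 4: PC=3 exec 'ADD D, 8'. After: A=7 B=0 C=0 D=8 ZF=0 PC=4
Step 5: PC=4 exec 'MOV A, 5'. After: A=5 B=0 C=0 D=8 ZF=0 PC=5
Step 6: PC=5 exec 'SUB A, 3'. After: A=2 B=0 C=0 D=8 ZF=0 PC=6
Step 7: PC=6 exec 'ADD B, C'. After: A=2 B=0 C=0 D=8 ZF=1 PC=7
Step 8: PC=7 exec 'ADD D, 1'. After: A=2 B=0 C=0 D=9 ZF=0 PC=8
Step 9: PC=8 exec 'MOV B, 12'. After: A=2 B=12 C=0 D=9 ZF=0 PC=9
Step 10: PC=9 exec 'MOV C, 10'. After: A=2 B=12 C=10 D=9 ZF=0 PC=10
Step 11: PC=10 exec 'MOV A, 2'. After: A=2 B=12 C=10 D=9 ZF=0 PC=11
Step 12: PC=11 exec 'HALT'. After: A=2 B=12 C=10 D=9 ZF=0 PC=11 HALTED

Answer: yes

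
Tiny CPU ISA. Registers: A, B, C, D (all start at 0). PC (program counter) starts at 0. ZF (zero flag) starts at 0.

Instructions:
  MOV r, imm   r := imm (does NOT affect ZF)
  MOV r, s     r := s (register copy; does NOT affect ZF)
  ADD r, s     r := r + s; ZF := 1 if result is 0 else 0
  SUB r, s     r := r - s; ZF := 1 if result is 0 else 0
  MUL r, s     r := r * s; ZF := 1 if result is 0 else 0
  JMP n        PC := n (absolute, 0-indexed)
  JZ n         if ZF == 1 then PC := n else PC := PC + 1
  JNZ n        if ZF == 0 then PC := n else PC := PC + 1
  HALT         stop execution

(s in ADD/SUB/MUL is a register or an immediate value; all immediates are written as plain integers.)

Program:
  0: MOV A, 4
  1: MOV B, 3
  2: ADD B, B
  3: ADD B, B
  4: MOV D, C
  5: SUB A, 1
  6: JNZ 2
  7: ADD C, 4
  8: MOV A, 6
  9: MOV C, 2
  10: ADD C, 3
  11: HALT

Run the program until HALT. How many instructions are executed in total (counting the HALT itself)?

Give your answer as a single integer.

Answer: 27

Derivation:
Step 1: PC=0 exec 'MOV A, 4'. After: A=4 B=0 C=0 D=0 ZF=0 PC=1
Step 2: PC=1 exec 'MOV B, 3'. After: A=4 B=3 C=0 D=0 ZF=0 PC=2
Step 3: PC=2 exec 'ADD B, B'. After: A=4 B=6 C=0 D=0 ZF=0 PC=3
Step 4: PC=3 exec 'ADD B, B'. After: A=4 B=12 C=0 D=0 ZF=0 PC=4
Step 5: PC=4 exec 'MOV D, C'. After: A=4 B=12 C=0 D=0 ZF=0 PC=5
Step 6: PC=5 exec 'SUB A, 1'. After: A=3 B=12 C=0 D=0 ZF=0 PC=6
Step 7: PC=6 exec 'JNZ 2'. After: A=3 B=12 C=0 D=0 ZF=0 PC=2
Step 8: PC=2 exec 'ADD B, B'. After: A=3 B=24 C=0 D=0 ZF=0 PC=3
Step 9: PC=3 exec 'ADD B, B'. After: A=3 B=48 C=0 D=0 ZF=0 PC=4
Step 10: PC=4 exec 'MOV D, C'. After: A=3 B=48 C=0 D=0 ZF=0 PC=5
Step 11: PC=5 exec 'SUB A, 1'. After: A=2 B=48 C=0 D=0 ZF=0 PC=6
Step 12: PC=6 exec 'JNZ 2'. After: A=2 B=48 C=0 D=0 ZF=0 PC=2
Step 13: PC=2 exec 'ADD B, B'. After: A=2 B=96 C=0 D=0 ZF=0 PC=3
Step 14: PC=3 exec 'ADD B, B'. After: A=2 B=192 C=0 D=0 ZF=0 PC=4
Step 15: PC=4 exec 'MOV D, C'. After: A=2 B=192 C=0 D=0 ZF=0 PC=5
Step 16: PC=5 exec 'SUB A, 1'. After: A=1 B=192 C=0 D=0 ZF=0 PC=6
Step 17: PC=6 exec 'JNZ 2'. After: A=1 B=192 C=0 D=0 ZF=0 PC=2
Step 18: PC=2 exec 'ADD B, B'. After: A=1 B=384 C=0 D=0 ZF=0 PC=3
Step 19: PC=3 exec 'ADD B, B'. After: A=1 B=768 C=0 D=0 ZF=0 PC=4
Step 20: PC=4 exec 'MOV D, C'. After: A=1 B=768 C=0 D=0 ZF=0 PC=5
Step 21: PC=5 exec 'SUB A, 1'. After: A=0 B=768 C=0 D=0 ZF=1 PC=6
Step 22: PC=6 exec 'JNZ 2'. After: A=0 B=768 C=0 D=0 ZF=1 PC=7
Step 23: PC=7 exec 'ADD C, 4'. After: A=0 B=768 C=4 D=0 ZF=0 PC=8
Step 24: PC=8 exec 'MOV A, 6'. After: A=6 B=768 C=4 D=0 ZF=0 PC=9
Step 25: PC=9 exec 'MOV C, 2'. After: A=6 B=768 C=2 D=0 ZF=0 PC=10
Step 26: PC=10 exec 'ADD C, 3'. After: A=6 B=768 C=5 D=0 ZF=0 PC=11
Step 27: PC=11 exec 'HALT'. After: A=6 B=768 C=5 D=0 ZF=0 PC=11 HALTED
Total instructions executed: 27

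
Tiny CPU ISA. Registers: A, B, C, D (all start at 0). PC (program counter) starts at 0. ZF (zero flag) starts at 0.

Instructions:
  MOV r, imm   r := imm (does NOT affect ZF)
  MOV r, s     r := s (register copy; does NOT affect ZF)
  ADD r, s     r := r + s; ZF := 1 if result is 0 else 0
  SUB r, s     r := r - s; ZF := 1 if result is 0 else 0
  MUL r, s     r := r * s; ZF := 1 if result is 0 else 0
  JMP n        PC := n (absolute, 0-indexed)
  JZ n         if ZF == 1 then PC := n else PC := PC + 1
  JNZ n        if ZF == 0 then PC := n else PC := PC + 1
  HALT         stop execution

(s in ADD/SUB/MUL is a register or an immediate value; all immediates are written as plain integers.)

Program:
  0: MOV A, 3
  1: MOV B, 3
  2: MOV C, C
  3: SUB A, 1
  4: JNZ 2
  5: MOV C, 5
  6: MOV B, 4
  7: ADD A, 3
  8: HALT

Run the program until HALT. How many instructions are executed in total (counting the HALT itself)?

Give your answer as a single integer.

Step 1: PC=0 exec 'MOV A, 3'. After: A=3 B=0 C=0 D=0 ZF=0 PC=1
Step 2: PC=1 exec 'MOV B, 3'. After: A=3 B=3 C=0 D=0 ZF=0 PC=2
Step 3: PC=2 exec 'MOV C, C'. After: A=3 B=3 C=0 D=0 ZF=0 PC=3
Step 4: PC=3 exec 'SUB A, 1'. After: A=2 B=3 C=0 D=0 ZF=0 PC=4
Step 5: PC=4 exec 'JNZ 2'. After: A=2 B=3 C=0 D=0 ZF=0 PC=2
Step 6: PC=2 exec 'MOV C, C'. After: A=2 B=3 C=0 D=0 ZF=0 PC=3
Step 7: PC=3 exec 'SUB A, 1'. After: A=1 B=3 C=0 D=0 ZF=0 PC=4
Step 8: PC=4 exec 'JNZ 2'. After: A=1 B=3 C=0 D=0 ZF=0 PC=2
Step 9: PC=2 exec 'MOV C, C'. After: A=1 B=3 C=0 D=0 ZF=0 PC=3
Step 10: PC=3 exec 'SUB A, 1'. After: A=0 B=3 C=0 D=0 ZF=1 PC=4
Step 11: PC=4 exec 'JNZ 2'. After: A=0 B=3 C=0 D=0 ZF=1 PC=5
Step 12: PC=5 exec 'MOV C, 5'. After: A=0 B=3 C=5 D=0 ZF=1 PC=6
Step 13: PC=6 exec 'MOV B, 4'. After: A=0 B=4 C=5 D=0 ZF=1 PC=7
Step 14: PC=7 exec 'ADD A, 3'. After: A=3 B=4 C=5 D=0 ZF=0 PC=8
Step 15: PC=8 exec 'HALT'. After: A=3 B=4 C=5 D=0 ZF=0 PC=8 HALTED
Total instructions executed: 15

Answer: 15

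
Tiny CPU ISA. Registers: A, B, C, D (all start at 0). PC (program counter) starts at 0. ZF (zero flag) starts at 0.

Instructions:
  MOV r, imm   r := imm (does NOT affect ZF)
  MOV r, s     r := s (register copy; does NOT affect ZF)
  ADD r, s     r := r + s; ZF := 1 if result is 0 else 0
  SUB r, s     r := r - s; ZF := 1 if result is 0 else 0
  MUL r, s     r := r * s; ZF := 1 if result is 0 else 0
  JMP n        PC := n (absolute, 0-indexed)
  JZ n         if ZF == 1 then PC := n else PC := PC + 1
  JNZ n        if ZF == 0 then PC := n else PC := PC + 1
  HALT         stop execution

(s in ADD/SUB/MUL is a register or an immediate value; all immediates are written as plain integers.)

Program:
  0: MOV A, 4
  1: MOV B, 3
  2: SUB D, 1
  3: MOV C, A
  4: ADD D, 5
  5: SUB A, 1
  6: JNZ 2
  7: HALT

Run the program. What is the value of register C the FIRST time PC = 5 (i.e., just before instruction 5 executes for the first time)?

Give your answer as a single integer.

Step 1: PC=0 exec 'MOV A, 4'. After: A=4 B=0 C=0 D=0 ZF=0 PC=1
Step 2: PC=1 exec 'MOV B, 3'. After: A=4 B=3 C=0 D=0 ZF=0 PC=2
Step 3: PC=2 exec 'SUB D, 1'. After: A=4 B=3 C=0 D=-1 ZF=0 PC=3
Step 4: PC=3 exec 'MOV C, A'. After: A=4 B=3 C=4 D=-1 ZF=0 PC=4
Step 5: PC=4 exec 'ADD D, 5'. After: A=4 B=3 C=4 D=4 ZF=0 PC=5
First time PC=5: C=4

4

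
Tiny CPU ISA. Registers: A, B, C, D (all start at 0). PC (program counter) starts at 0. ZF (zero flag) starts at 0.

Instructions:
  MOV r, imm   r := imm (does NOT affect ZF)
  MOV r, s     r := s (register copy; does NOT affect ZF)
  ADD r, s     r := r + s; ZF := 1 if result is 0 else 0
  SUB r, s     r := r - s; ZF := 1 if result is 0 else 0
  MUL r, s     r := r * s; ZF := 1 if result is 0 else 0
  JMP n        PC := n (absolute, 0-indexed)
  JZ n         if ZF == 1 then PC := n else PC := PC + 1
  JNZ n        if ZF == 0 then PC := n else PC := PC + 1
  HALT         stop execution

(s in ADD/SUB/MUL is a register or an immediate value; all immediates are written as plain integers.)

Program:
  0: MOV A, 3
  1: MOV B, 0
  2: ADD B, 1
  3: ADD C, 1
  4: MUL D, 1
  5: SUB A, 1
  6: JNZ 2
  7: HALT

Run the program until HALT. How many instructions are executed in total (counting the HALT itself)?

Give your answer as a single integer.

Step 1: PC=0 exec 'MOV A, 3'. After: A=3 B=0 C=0 D=0 ZF=0 PC=1
Step 2: PC=1 exec 'MOV B, 0'. After: A=3 B=0 C=0 D=0 ZF=0 PC=2
Step 3: PC=2 exec 'ADD B, 1'. After: A=3 B=1 C=0 D=0 ZF=0 PC=3
Step 4: PC=3 exec 'ADD C, 1'. After: A=3 B=1 C=1 D=0 ZF=0 PC=4
Step 5: PC=4 exec 'MUL D, 1'. After: A=3 B=1 C=1 D=0 ZF=1 PC=5
Step 6: PC=5 exec 'SUB A, 1'. After: A=2 B=1 C=1 D=0 ZF=0 PC=6
Step 7: PC=6 exec 'JNZ 2'. After: A=2 B=1 C=1 D=0 ZF=0 PC=2
Step 8: PC=2 exec 'ADD B, 1'. After: A=2 B=2 C=1 D=0 ZF=0 PC=3
Step 9: PC=3 exec 'ADD C, 1'. After: A=2 B=2 C=2 D=0 ZF=0 PC=4
Step 10: PC=4 exec 'MUL D, 1'. After: A=2 B=2 C=2 D=0 ZF=1 PC=5
Step 11: PC=5 exec 'SUB A, 1'. After: A=1 B=2 C=2 D=0 ZF=0 PC=6
Step 12: PC=6 exec 'JNZ 2'. After: A=1 B=2 C=2 D=0 ZF=0 PC=2
Step 13: PC=2 exec 'ADD B, 1'. After: A=1 B=3 C=2 D=0 ZF=0 PC=3
Step 14: PC=3 exec 'ADD C, 1'. After: A=1 B=3 C=3 D=0 ZF=0 PC=4
Step 15: PC=4 exec 'MUL D, 1'. After: A=1 B=3 C=3 D=0 ZF=1 PC=5
Step 16: PC=5 exec 'SUB A, 1'. After: A=0 B=3 C=3 D=0 ZF=1 PC=6
Step 17: PC=6 exec 'JNZ 2'. After: A=0 B=3 C=3 D=0 ZF=1 PC=7
Step 18: PC=7 exec 'HALT'. After: A=0 B=3 C=3 D=0 ZF=1 PC=7 HALTED
Total instructions executed: 18

Answer: 18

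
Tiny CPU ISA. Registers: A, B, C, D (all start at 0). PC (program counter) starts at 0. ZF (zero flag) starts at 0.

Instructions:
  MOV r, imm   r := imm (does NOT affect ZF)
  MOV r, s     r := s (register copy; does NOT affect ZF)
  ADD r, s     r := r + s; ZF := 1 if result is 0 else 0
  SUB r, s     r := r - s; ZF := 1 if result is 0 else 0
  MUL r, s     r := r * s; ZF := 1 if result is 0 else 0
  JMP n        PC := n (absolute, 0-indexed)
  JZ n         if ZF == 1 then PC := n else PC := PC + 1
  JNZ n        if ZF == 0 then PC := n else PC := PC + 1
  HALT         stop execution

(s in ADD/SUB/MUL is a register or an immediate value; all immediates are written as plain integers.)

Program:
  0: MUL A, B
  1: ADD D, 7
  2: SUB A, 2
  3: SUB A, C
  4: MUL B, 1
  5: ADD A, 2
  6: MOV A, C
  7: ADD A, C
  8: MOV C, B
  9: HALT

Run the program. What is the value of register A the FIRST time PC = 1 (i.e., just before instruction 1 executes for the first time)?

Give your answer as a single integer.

Step 1: PC=0 exec 'MUL A, B'. After: A=0 B=0 C=0 D=0 ZF=1 PC=1
First time PC=1: A=0

0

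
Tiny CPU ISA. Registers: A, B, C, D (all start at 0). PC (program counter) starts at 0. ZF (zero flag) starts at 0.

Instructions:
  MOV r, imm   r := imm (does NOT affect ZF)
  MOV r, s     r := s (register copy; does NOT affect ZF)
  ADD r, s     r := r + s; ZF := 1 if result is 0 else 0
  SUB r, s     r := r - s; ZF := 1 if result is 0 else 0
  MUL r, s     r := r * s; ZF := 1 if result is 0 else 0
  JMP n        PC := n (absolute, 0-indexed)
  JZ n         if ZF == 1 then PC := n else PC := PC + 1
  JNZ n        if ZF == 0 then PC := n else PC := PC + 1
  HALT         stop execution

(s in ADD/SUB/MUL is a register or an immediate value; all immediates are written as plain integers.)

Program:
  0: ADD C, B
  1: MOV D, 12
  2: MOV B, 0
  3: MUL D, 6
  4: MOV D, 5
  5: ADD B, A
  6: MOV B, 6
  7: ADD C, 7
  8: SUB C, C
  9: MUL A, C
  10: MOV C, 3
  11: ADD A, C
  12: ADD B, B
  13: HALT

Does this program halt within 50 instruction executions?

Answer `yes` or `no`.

Answer: yes

Derivation:
Step 1: PC=0 exec 'ADD C, B'. After: A=0 B=0 C=0 D=0 ZF=1 PC=1
Step 2: PC=1 exec 'MOV D, 12'. After: A=0 B=0 C=0 D=12 ZF=1 PC=2
Step 3: PC=2 exec 'MOV B, 0'. After: A=0 B=0 C=0 D=12 ZF=1 PC=3
Step 4: PC=3 exec 'MUL D, 6'. After: A=0 B=0 C=0 D=72 ZF=0 PC=4
Step 5: PC=4 exec 'MOV D, 5'. After: A=0 B=0 C=0 D=5 ZF=0 PC=5
Step 6: PC=5 exec 'ADD B, A'. After: A=0 B=0 C=0 D=5 ZF=1 PC=6
Step 7: PC=6 exec 'MOV B, 6'. After: A=0 B=6 C=0 D=5 ZF=1 PC=7
Step 8: PC=7 exec 'ADD C, 7'. After: A=0 B=6 C=7 D=5 ZF=0 PC=8
Step 9: PC=8 exec 'SUB C, C'. After: A=0 B=6 C=0 D=5 ZF=1 PC=9
Step 10: PC=9 exec 'MUL A, C'. After: A=0 B=6 C=0 D=5 ZF=1 PC=10
Step 11: PC=10 exec 'MOV C, 3'. After: A=0 B=6 C=3 D=5 ZF=1 PC=11
Step 12: PC=11 exec 'ADD A, C'. After: A=3 B=6 C=3 D=5 ZF=0 PC=12
Step 13: PC=12 exec 'ADD B, B'. After: A=3 B=12 C=3 D=5 ZF=0 PC=13
Step 14: PC=13 exec 'HALT'. After: A=3 B=12 C=3 D=5 ZF=0 PC=13 HALTED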